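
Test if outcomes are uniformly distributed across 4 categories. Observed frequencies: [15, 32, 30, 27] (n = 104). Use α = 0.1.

Expected = 26 each. χ² = Σ(O-E)²/E = 6.692. df = 3, critical value = 6.251. Reject H₀.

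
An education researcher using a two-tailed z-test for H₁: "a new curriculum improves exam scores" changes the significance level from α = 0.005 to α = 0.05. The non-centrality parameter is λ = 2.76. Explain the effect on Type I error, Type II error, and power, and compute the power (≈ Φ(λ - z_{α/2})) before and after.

Increasing α from 0.005 to 0.05:
• Type I error rate increases (α is the Type I rate by definition).
• Critical value moves from z_{α/2} = 2.807 to 1.96, so power = Φ(λ - z_{α/2}) goes from Φ(2.76 - 2.807) = 0.481 to Φ(2.76 - 1.96) = 0.788.
• Type II error rate β = 1 - power therefore decreases (0.519 → 0.212).
Appropriate when false negatives are costly — here, keeping the old curriculum when the new one would have helped students.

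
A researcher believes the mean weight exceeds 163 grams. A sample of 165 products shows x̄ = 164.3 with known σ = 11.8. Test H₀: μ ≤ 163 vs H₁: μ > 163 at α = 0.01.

z = 1.415. Critical value: 2.33. Fail to reject H₀.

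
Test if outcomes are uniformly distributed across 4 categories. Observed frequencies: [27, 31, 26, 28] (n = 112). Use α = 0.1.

Expected = 28 each. χ² = Σ(O-E)²/E = 0.5. df = 3, critical value = 6.251. Fail to reject H₀.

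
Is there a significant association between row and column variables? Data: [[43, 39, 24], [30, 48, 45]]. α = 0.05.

χ² = 8.422. df = 2, critical = 5.991. Reject H₀. Variables are dependent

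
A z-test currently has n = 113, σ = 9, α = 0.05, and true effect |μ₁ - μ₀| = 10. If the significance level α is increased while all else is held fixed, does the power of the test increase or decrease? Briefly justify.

Power increases: a larger α lowers the critical value, so more of the H₁ sampling distribution falls in the rejection region.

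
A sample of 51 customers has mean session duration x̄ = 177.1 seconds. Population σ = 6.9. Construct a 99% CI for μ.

CI = x̄ ± z*(σ/√n) = 177.1 ± 2.576(6.9/√51) = 177.1 ± 2.49 = (174.61, 179.59)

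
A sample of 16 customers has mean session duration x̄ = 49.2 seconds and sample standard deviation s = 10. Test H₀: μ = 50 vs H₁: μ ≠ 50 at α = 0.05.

t = (x̄ - μ₀)/(s/√n) = (49.2 - 50)/(10/√16) = -0.32. df = 15, critical t = ±2.131. Fail to reject H₀.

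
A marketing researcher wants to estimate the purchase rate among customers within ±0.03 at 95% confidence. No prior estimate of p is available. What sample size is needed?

Conservative approach: use p = 0.5 (maximizes p(1-p) = 0.25). n = z²(0.25)/E² = 1.96²×0.25/0.03² = 1067.1 → n = 1068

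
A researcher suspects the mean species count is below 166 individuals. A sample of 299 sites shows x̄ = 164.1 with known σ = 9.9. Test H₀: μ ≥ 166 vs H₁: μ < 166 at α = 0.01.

z = -3.319. Critical value: -2.33. Reject H₀.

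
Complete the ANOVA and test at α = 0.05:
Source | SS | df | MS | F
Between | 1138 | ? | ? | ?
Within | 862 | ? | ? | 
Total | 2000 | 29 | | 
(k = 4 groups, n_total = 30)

df_between = 3, df_within = 26. MS_between = 379.33, MS_within = 33.15. F = 11.442, F_crit ≈ 2.975. Reject H₀.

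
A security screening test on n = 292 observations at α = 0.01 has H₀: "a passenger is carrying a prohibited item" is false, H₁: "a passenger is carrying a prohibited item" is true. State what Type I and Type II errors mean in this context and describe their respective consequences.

Type I (false positive): concluding that a passenger is carrying a prohibited item when it is not — detaining an innocent passenger — delay and inconvenience. Type II (false negative): failing to conclude that a passenger is carrying a prohibited item when it is — letting a prohibited item through — security breach. Which is costlier depends on domain priorities and is a judgement call rather than a statistical fact.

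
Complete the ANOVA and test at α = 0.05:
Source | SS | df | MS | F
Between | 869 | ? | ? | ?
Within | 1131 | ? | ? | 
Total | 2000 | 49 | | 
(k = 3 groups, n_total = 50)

df_between = 2, df_within = 47. MS_between = 434.5, MS_within = 24.06. F = 18.056, F_crit ≈ 3.195. Reject H₀.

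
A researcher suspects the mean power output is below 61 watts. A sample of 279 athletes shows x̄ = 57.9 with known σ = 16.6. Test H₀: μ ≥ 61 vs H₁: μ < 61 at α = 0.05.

z = -3.119. Critical value: -1.645. Reject H₀.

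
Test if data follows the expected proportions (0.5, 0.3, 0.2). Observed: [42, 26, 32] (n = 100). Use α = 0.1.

Expected: [50.0, 30.0, 20.0]. χ² = 9.013. df = 2, critical = 4.605. Reject H₀.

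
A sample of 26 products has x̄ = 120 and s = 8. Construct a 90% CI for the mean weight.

CI = x̄ ± t*(s/√n) = 120 ± 1.708(8/√26) = (117.32, 122.68)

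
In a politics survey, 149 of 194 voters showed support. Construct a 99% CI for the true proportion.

p̂ = 0.768. CI = p̂ ± z*√(p̂(1-p̂)/n) = (0.69, 0.846)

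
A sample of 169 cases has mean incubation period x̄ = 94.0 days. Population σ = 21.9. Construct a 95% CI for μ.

CI = x̄ ± z*(σ/√n) = 94.0 ± 1.96(21.9/√169) = 94.0 ± 3.3 = (90.7, 97.3)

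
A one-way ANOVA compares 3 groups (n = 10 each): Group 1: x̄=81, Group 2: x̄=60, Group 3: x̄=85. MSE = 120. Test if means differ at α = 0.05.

Grand mean = 75.33. SS_between = 3606.67, MS_between = 1803.33. F = 15.028, F_crit ≈ 3.354. Reject H₀.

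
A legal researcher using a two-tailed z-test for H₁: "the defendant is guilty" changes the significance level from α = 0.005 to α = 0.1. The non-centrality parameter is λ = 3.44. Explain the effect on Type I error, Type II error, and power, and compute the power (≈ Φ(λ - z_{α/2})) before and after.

Increasing α from 0.005 to 0.1:
• Type I error rate increases (α is the Type I rate by definition).
• Critical value moves from z_{α/2} = 2.807 to 1.645, so power = Φ(λ - z_{α/2}) goes from Φ(3.44 - 2.807) = 0.737 to Φ(3.44 - 1.645) = 0.964.
• Type II error rate β = 1 - power therefore decreases (0.263 → 0.036).
Appropriate when false negatives are costly — here, acquitting a guilty person.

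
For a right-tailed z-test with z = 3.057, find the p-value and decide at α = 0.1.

p = P(Z > 3.057) = 1 - Φ(3.057) ≈ 0.0011. Since p < 0.1, reject H₀ (significant) at α = 0.1.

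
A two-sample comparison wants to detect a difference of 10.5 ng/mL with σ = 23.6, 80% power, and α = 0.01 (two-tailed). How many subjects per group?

n per group = 2(z_α/2 + z_β)²σ²/d² = 2×(2.576 + 0.84)²×23.6²/10.5² = 117.9 → n = 118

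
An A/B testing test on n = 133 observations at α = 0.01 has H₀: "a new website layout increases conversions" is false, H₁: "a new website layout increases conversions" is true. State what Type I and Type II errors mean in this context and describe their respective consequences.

Type I (false positive): concluding that a new website layout increases conversions when it is not — rolling out a layout that doesn't actually help — wasted engineering effort. Type II (false negative): failing to conclude that a new website layout increases conversions when it is — discarding a layout that would have improved conversions — lost revenue. Which is costlier depends on domain priorities and is a judgement call rather than a statistical fact.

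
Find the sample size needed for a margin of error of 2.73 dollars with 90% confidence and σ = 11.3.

n = (z*σ/E)² = (1.645×11.3/2.73)² = 46.4 → n = 47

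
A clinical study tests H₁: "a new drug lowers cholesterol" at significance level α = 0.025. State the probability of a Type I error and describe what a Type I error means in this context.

P(Type I error) = α = 0.025. A Type I error is rejecting H₀ when H₀ is actually true (false positive) — here, concluding that a new drug lowers cholesterol when in fact this is not the case. Consequence: approving an ineffective drug — patients take a useless medication and may skip effective alternatives.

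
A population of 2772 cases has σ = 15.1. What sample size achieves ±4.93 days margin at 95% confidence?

Without FPC: n₀ = (1.96×15.1/4.93)² = 36.039. With FPC: n = n₀N/(n₀+N-1) = 35.6 → n = 36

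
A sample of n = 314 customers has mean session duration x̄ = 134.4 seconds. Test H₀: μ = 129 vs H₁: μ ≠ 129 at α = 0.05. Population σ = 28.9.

z = (x̄ - μ₀)/(σ/√n) = (134.4 - 129)/(28.9/√314) = 3.311. Critical value: ±1.96. Since |3.311| > 1.96, Reject H₀.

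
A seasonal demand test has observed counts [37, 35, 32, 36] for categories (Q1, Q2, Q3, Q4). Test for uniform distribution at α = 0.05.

Expected = 35 each. χ² = Σ(O-E)²/E = 0.4. df = 3, critical value = 7.815. Fail to reject H₀.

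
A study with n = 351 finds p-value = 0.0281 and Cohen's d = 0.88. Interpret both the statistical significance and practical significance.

Statistically significant (p = 0.0281 < 0.05). Cohen's d = 0.88 indicates a large effect size. Both statistical and practical significance should be considered.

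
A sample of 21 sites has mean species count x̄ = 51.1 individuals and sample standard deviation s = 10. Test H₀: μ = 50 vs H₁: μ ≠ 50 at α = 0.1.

t = (x̄ - μ₀)/(s/√n) = (51.1 - 50)/(10/√21) = 0.504. df = 20, critical t = ±1.725. Fail to reject H₀.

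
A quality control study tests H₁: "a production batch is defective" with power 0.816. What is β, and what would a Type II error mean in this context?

β = 1 - power = 1 - 0.816 = 0.184. A Type II error is failing to reject H₀ when H₀ is false (false negative) — here, failing to conclude that a production batch is defective when in fact it is true. Consequence: shipping a defective batch — faulty products reach customers.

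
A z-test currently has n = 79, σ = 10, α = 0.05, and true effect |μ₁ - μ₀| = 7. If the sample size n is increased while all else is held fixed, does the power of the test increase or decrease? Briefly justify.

Power increases: a larger n shrinks the standard error σ/√n, moving the sampling distribution under H₁ further from the critical value.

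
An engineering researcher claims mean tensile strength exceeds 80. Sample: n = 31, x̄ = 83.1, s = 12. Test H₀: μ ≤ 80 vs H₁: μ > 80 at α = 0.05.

t = (83.1 - 80)/(12/√31) = 1.438, df = 30. Critical t = 1.697. Fail to reject H₀.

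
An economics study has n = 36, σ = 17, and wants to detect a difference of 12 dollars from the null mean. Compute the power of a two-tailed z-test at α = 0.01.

SE = σ/√n = 17/√36 = 2.833. Non-centrality λ = d/SE = 12/2.833 = 4.235. Power ≈ Φ(λ - z_{α/2}) = Φ(4.235 - 2.576) = Φ(1.659) = 0.951.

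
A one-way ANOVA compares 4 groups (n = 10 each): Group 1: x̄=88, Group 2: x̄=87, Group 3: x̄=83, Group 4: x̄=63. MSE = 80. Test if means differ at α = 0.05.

Grand mean = 80.25. SS_between = 4107.5, MS_between = 1369.17. F = 17.115, F_crit ≈ 2.866. Reject H₀.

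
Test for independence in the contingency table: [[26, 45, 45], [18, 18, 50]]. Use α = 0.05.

χ² = 9.033. df = 2, critical = 5.991. Reject H₀. Variables are dependent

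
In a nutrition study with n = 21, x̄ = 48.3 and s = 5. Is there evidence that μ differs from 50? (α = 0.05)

t = (x̄ - μ₀)/(s/√n) = (48.3 - 50)/(5/√21) = -1.558. df = 20, critical t = ±2.086. Fail to reject H₀.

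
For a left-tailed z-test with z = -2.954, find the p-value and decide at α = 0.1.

p = P(Z < -2.954) = Φ(-2.954) ≈ 0.0016. Since p < 0.1, reject H₀ (significant) at α = 0.1.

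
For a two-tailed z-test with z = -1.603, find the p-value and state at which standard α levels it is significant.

p = 2·P(Z > |-1.603|) = 2·(1 - Φ(1.603)) ≈ 0.1089. Not significant at any standard level.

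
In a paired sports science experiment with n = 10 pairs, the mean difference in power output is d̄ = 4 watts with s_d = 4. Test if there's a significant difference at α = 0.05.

t = d̄/(s_d/√n) = 4/(4/√10) = 3.162. df = 9, critical t = ±2.262. Reject H₀.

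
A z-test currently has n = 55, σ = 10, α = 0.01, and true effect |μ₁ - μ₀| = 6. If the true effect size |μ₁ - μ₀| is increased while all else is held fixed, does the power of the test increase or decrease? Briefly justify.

Power increases: a larger true effect increases the non-centrality λ = |μ₁ - μ₀|/(σ/√n).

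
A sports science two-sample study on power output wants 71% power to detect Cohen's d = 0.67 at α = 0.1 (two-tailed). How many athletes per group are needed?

z_{α/2} = 1.645, z_β = Φ⁻¹(0.71) = 0.553. For medium effect (d = 0.67): n per group = 2(z_{α/2} + z_β)²/d² = 2(1.645 + 0.553)²/0.67² = 21.5 → 22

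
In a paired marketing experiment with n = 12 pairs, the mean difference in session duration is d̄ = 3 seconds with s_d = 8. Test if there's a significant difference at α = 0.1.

t = d̄/(s_d/√n) = 3/(8/√12) = 1.299. df = 11, critical t = ±1.796. Fail to reject H₀.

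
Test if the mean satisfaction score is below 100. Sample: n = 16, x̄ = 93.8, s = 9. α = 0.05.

t = (93.8 - 100)/(9/√16) = -2.756, df = 15. Critical t = -1.753. Reject H₀.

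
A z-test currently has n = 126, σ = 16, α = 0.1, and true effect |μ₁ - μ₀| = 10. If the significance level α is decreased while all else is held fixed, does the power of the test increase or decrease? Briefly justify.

Power decreases: a smaller α raises the critical value, so less of the H₁ sampling distribution falls in the rejection region.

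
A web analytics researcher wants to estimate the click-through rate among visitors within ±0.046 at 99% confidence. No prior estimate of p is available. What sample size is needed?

Conservative approach: use p = 0.5 (maximizes p(1-p) = 0.25). n = z²(0.25)/E² = 2.576²×0.25/0.046² = 784.0 → n = 784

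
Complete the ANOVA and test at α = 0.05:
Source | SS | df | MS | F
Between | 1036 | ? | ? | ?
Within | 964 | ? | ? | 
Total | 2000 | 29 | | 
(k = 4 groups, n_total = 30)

df_between = 3, df_within = 26. MS_between = 345.33, MS_within = 37.08. F = 9.314, F_crit ≈ 2.975. Reject H₀.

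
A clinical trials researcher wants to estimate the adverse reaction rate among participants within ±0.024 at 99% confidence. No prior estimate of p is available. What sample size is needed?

Conservative approach: use p = 0.5 (maximizes p(1-p) = 0.25). n = z²(0.25)/E² = 2.576²×0.25/0.024² = 2880.1 → n = 2881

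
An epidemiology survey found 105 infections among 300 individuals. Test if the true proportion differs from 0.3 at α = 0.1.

p̂ = 0.35, p₀ = 0.3. z = (p̂ - p₀)/√(p₀(1-p₀)/n) = 1.89. Critical: ±1.645. Reject H₀.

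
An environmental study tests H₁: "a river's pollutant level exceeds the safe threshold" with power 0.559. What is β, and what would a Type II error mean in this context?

β = 1 - power = 1 - 0.559 = 0.441. A Type II error is failing to reject H₀ when H₀ is false (false negative) — here, failing to conclude that a river's pollutant level exceeds the safe threshold when in fact it is true. Consequence: allowing unsafe pollution to continue.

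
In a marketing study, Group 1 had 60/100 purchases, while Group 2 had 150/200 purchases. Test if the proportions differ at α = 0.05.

p̂₁ = 0.6, p̂₂ = 0.75, pooled p̂ = 0.7. z = -2.673. Critical: ±1.96. Reject H₀.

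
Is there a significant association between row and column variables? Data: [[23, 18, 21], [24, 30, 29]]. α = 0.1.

χ² = 1.287. df = 2, critical = 4.605. Fail to reject H₀. No evidence of dependence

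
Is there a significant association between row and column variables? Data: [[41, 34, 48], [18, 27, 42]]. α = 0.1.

χ² = 4.119. df = 2, critical = 4.605. Fail to reject H₀. No evidence of dependence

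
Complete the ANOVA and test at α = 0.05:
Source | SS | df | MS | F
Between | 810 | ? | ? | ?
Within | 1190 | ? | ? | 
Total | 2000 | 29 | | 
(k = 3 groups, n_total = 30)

df_between = 2, df_within = 27. MS_between = 405.0, MS_within = 44.07. F = 9.189, F_crit ≈ 3.354. Reject H₀.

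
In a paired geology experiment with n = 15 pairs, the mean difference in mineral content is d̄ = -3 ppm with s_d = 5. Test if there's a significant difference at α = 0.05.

t = d̄/(s_d/√n) = -3/(5/√15) = -2.324. df = 14, critical t = ±2.145. Reject H₀.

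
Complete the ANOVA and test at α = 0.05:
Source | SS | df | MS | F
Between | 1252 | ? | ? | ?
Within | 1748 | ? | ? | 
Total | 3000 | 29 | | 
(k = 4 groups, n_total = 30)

df_between = 3, df_within = 26. MS_between = 417.33, MS_within = 67.23. F = 6.207, F_crit ≈ 2.975. Reject H₀.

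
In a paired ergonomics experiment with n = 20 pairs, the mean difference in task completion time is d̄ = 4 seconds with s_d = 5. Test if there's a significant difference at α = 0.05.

t = d̄/(s_d/√n) = 4/(5/√20) = 3.578. df = 19, critical t = ±2.093. Reject H₀.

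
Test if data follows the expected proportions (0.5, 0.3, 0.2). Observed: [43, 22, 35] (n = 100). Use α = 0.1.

Expected: [50.0, 30.0, 20.0]. χ² = 14.363. df = 2, critical = 4.605. Reject H₀.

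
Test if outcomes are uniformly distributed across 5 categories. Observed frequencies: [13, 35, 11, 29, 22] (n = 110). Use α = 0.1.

Expected = 22 each. χ² = Σ(O-E)²/E = 19.091. df = 4, critical value = 7.779. Reject H₀.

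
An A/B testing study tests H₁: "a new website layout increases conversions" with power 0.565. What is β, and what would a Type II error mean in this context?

β = 1 - power = 1 - 0.565 = 0.435. A Type II error is failing to reject H₀ when H₀ is false (false negative) — here, failing to conclude that a new website layout increases conversions when in fact it is true. Consequence: discarding a layout that would have improved conversions — lost revenue.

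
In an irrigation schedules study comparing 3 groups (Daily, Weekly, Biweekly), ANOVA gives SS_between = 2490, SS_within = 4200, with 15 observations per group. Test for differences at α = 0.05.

df_between = 2, df_within = 42. F = MS_between/MS_within = 1245.0/100.0 = 12.45. F_crit ≈ 3.22. Reject H₀. At least one mean differs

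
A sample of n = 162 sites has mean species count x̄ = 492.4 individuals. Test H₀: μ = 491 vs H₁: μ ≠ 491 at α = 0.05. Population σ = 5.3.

z = (x̄ - μ₀)/(σ/√n) = (492.4 - 491)/(5.3/√162) = 3.362. Critical value: ±1.96. Since |3.362| > 1.96, Reject H₀.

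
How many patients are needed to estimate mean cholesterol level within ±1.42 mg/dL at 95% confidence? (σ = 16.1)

n = (z*σ/E)² = (1.96×16.1/1.42)² = 493.8 → n = 494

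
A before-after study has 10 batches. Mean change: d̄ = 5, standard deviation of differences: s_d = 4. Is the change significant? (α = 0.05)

t = d̄/(s_d/√n) = 5/(4/√10) = 3.953. df = 9, critical t = ±2.262. Reject H₀.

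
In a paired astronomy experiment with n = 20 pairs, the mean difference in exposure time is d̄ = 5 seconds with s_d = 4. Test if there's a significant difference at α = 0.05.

t = d̄/(s_d/√n) = 5/(4/√20) = 5.59. df = 19, critical t = ±2.093. Reject H₀.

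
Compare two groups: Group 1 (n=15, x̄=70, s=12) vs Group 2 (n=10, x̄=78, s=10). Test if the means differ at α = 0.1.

Pooled sp = 11.26. t = -1.74, df = 23. Critical t = ±1.714. Reject H₀.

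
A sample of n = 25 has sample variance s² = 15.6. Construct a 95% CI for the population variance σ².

df = 24. χ²_{0.025} = 39.364, χ²_{0.975} = 12.401. CI for σ² = ((n-1)s²/χ²_{α/2}, (n-1)s²/χ²_{1-α/2}) = (24·15.6/39.364, 24·15.6/12.401) = (9.51, 30.19)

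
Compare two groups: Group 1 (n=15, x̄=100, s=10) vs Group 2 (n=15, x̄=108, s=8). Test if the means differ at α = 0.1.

Pooled sp = 9.06. t = -2.419, df = 28. Critical t = ±1.701. Reject H₀.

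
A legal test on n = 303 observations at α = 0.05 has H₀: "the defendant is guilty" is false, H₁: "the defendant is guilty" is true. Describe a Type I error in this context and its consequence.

Type I error: rejecting H₀ when it is true — concluding that the defendant is guilty when in fact it is not. Consequence: convicting an innocent person.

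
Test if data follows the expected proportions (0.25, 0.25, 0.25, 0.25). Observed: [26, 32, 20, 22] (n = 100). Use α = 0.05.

Expected: [25.0, 25.0, 25.0, 25.0]. χ² = 3.36. df = 3, critical = 7.815. Fail to reject H₀.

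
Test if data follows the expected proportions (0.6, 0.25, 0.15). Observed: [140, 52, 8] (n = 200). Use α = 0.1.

Expected: [120.0, 50.0, 30.0]. χ² = 19.547. df = 2, critical = 4.605. Reject H₀.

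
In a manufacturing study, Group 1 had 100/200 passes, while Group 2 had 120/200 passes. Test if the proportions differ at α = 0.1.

p̂₁ = 0.5, p̂₂ = 0.6, pooled p̂ = 0.55. z = -2.01. Critical: ±1.645. Reject H₀.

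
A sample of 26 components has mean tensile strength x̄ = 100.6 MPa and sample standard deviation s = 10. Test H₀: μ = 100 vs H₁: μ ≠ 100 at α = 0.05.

t = (x̄ - μ₀)/(s/√n) = (100.6 - 100)/(10/√26) = 0.306. df = 25, critical t = ±2.06. Fail to reject H₀.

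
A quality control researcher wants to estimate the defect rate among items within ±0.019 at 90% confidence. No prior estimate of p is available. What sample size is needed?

Conservative approach: use p = 0.5 (maximizes p(1-p) = 0.25). n = z²(0.25)/E² = 1.645²×0.25/0.019² = 1874.0 → n = 1874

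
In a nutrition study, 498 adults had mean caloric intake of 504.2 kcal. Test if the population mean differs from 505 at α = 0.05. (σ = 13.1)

z = (x̄ - μ₀)/(σ/√n) = (504.2 - 505)/(13.1/√498) = -1.363. Critical value: ±1.96. Since |-1.363| ≤ 1.96, Fail to reject H₀.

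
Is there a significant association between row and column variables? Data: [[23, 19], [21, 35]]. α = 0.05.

χ² = 2.891. df = 1, critical = 3.841. Fail to reject H₀. No evidence of dependence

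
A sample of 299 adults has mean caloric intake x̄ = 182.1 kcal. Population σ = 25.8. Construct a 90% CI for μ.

CI = x̄ ± z*(σ/√n) = 182.1 ± 1.645(25.8/√299) = 182.1 ± 2.45 = (179.65, 184.55)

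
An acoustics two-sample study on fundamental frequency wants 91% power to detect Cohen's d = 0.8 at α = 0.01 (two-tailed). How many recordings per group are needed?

z_{α/2} = 2.576, z_β = Φ⁻¹(0.91) = 1.341. For large effect (d = 0.8): n per group = 2(z_{α/2} + z_β)²/d² = 2(2.576 + 1.341)²/0.8² = 47.9 → 48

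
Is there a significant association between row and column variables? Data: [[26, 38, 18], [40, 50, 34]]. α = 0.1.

χ² = 1.008. df = 2, critical = 4.605. Fail to reject H₀. No evidence of dependence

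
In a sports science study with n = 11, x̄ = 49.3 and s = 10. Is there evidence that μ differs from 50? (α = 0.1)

t = (x̄ - μ₀)/(s/√n) = (49.3 - 50)/(10/√11) = -0.232. df = 10, critical t = ±1.812. Fail to reject H₀.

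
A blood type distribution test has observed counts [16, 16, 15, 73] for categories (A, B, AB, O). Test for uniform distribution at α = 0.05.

Expected = 30 each. χ² = Σ(O-E)²/E = 82.2. df = 3, critical value = 7.815. Reject H₀.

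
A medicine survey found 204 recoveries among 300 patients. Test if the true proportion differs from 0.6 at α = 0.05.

p̂ = 0.68, p₀ = 0.6. z = (p̂ - p₀)/√(p₀(1-p₀)/n) = 2.828. Critical: ±1.96. Reject H₀.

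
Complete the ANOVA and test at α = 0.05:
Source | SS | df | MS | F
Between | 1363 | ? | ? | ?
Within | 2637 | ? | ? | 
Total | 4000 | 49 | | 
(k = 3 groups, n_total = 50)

df_between = 2, df_within = 47. MS_between = 681.5, MS_within = 56.11. F = 12.147, F_crit ≈ 3.195. Reject H₀.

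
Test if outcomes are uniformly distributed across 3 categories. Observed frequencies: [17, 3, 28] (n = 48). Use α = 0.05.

Expected = 16 each. χ² = Σ(O-E)²/E = 19.625. df = 2, critical value = 5.991. Reject H₀.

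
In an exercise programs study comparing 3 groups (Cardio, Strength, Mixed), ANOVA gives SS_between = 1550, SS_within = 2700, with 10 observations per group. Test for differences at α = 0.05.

df_between = 2, df_within = 27. F = MS_between/MS_within = 775.0/100.0 = 7.75. F_crit ≈ 3.354. Reject H₀. At least one mean differs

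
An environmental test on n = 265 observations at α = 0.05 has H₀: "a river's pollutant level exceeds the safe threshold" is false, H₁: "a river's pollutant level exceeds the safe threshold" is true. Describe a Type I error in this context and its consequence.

Type I error: rejecting H₀ when it is true — concluding that a river's pollutant level exceeds the safe threshold when in fact it is not. Consequence: shutting down a compliant factory unnecessarily.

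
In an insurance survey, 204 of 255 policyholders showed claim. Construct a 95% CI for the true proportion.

p̂ = 0.8. CI = p̂ ± z*√(p̂(1-p̂)/n) = (0.751, 0.849)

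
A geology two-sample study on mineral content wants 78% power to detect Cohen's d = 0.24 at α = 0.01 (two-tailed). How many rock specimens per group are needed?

z_{α/2} = 2.576, z_β = Φ⁻¹(0.78) = 0.772. For small effect (d = 0.24): n per group = 2(z_{α/2} + z_β)²/d² = 2(2.576 + 0.772)²/0.24² = 389.2 → 390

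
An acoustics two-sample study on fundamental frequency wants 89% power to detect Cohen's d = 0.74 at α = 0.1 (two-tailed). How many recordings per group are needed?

z_{α/2} = 1.645, z_β = Φ⁻¹(0.89) = 1.227. For medium effect (d = 0.74): n per group = 2(z_{α/2} + z_β)²/d² = 2(1.645 + 1.227)²/0.74² = 30.1 → 31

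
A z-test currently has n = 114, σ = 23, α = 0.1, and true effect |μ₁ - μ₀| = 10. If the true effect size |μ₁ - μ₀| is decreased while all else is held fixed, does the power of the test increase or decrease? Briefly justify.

Power decreases: a smaller true effect decreases the non-centrality λ = |μ₁ - μ₀|/(σ/√n).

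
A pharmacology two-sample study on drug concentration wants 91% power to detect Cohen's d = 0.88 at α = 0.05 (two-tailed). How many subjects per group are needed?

z_{α/2} = 1.96, z_β = Φ⁻¹(0.91) = 1.341. For large effect (d = 0.88): n per group = 2(z_{α/2} + z_β)²/d² = 2(1.96 + 1.341)²/0.88² = 28.1 → 29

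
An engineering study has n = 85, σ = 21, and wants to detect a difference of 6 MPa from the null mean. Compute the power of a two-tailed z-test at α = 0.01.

SE = σ/√n = 21/√85 = 2.278. Non-centrality λ = d/SE = 6/2.278 = 2.634. Power ≈ Φ(λ - z_{α/2}) = Φ(2.634 - 2.576) = Φ(0.058) = 0.523.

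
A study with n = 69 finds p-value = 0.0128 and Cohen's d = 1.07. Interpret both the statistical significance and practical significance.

Statistically significant (p = 0.0128 < 0.05). Cohen's d = 1.07 indicates a large effect size. Both statistical and practical significance should be considered.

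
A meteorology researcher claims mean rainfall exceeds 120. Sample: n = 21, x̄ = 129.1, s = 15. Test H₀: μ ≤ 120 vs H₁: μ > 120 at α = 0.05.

t = (129.1 - 120)/(15/√21) = 2.78, df = 20. Critical t = 1.725. Reject H₀.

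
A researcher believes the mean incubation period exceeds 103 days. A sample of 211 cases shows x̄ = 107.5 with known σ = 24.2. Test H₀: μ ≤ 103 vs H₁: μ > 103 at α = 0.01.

z = 2.701. Critical value: 2.33. Reject H₀.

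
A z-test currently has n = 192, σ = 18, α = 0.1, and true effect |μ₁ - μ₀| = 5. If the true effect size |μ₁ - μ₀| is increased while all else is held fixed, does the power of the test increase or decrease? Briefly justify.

Power increases: a larger true effect increases the non-centrality λ = |μ₁ - μ₀|/(σ/√n).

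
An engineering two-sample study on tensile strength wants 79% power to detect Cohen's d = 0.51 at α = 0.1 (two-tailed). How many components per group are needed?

z_{α/2} = 1.645, z_β = Φ⁻¹(0.79) = 0.806. For medium effect (d = 0.51): n per group = 2(z_{α/2} + z_β)²/d² = 2(1.645 + 0.806)²/0.51² = 46.2 → 47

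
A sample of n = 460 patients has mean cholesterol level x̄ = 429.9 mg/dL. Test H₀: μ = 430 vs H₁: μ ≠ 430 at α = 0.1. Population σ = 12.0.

z = (x̄ - μ₀)/(σ/√n) = (429.9 - 430)/(12.0/√460) = -0.179. Critical value: ±1.645. Since |-0.179| ≤ 1.645, Fail to reject H₀.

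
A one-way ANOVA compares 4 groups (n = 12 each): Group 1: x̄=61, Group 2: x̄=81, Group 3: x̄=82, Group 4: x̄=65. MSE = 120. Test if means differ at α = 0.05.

Grand mean = 72.25. SS_between = 4209.0, MS_between = 1403.0. F = 11.692, F_crit ≈ 2.816. Reject H₀.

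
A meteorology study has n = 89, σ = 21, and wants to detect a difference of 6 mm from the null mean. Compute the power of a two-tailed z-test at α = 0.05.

SE = σ/√n = 21/√89 = 2.226. Non-centrality λ = d/SE = 6/2.226 = 2.695. Power ≈ Φ(λ - z_{α/2}) = Φ(2.695 - 1.96) = Φ(0.735) = 0.769.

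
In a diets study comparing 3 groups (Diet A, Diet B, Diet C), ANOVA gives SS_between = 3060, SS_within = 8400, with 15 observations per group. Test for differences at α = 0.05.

df_between = 2, df_within = 42. F = MS_between/MS_within = 1530.0/200.0 = 7.65. F_crit ≈ 3.22. Reject H₀. At least one mean differs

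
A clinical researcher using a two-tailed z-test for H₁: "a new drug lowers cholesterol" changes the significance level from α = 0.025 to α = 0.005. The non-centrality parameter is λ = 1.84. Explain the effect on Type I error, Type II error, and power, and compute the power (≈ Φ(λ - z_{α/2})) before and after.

Decreasing α from 0.025 to 0.005:
• Type I error rate decreases (α is the Type I rate by definition).
• Critical value moves from z_{α/2} = 2.241 to 2.807, so power = Φ(λ - z_{α/2}) goes from Φ(1.84 - 2.241) = 0.344 to Φ(1.84 - 2.807) = 0.167.
• Type II error rate β = 1 - power therefore increases (0.656 → 0.833).
Appropriate when false positives are costly — here, approving an ineffective drug — patients take a useless medication and may skip effective alternatives.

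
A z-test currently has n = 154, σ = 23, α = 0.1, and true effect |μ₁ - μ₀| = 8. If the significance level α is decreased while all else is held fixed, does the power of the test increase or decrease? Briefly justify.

Power decreases: a smaller α raises the critical value, so less of the H₁ sampling distribution falls in the rejection region.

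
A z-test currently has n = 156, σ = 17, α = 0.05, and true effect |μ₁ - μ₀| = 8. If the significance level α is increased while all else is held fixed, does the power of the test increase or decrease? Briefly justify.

Power increases: a larger α lowers the critical value, so more of the H₁ sampling distribution falls in the rejection region.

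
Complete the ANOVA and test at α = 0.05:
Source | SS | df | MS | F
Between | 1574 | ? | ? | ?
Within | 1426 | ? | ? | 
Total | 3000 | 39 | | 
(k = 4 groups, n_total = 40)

df_between = 3, df_within = 36. MS_between = 524.67, MS_within = 39.61. F = 13.245, F_crit ≈ 2.866. Reject H₀.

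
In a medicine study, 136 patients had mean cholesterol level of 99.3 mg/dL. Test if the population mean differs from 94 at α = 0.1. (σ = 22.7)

z = (x̄ - μ₀)/(σ/√n) = (99.3 - 94)/(22.7/√136) = 2.723. Critical value: ±1.645. Since |2.723| > 1.645, Reject H₀.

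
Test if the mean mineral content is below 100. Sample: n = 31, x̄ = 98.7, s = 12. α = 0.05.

t = (98.7 - 100)/(12/√31) = -0.603, df = 30. Critical t = -1.697. Fail to reject H₀.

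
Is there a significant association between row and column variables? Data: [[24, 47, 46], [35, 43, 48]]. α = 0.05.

χ² = 1.941. df = 2, critical = 5.991. Fail to reject H₀. No evidence of dependence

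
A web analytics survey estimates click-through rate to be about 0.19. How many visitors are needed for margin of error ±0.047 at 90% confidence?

n = z²p(1-p)/E² = 1.645²×0.19×0.81/0.047² = 188.5 → n = 189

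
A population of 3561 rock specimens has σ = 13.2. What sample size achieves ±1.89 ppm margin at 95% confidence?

Without FPC: n₀ = (1.96×13.2/1.89)² = 187.386. With FPC: n = n₀N/(n₀+N-1) = 178.1 → n = 179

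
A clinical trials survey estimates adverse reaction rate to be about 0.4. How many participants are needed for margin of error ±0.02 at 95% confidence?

n = z²p(1-p)/E² = 1.96²×0.4×0.6/0.02² = 2305.0 → n = 2305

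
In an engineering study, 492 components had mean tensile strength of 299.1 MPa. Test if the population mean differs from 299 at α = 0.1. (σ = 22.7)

z = (x̄ - μ₀)/(σ/√n) = (299.1 - 299)/(22.7/√492) = 0.098. Critical value: ±1.645. Since |0.098| ≤ 1.645, Fail to reject H₀.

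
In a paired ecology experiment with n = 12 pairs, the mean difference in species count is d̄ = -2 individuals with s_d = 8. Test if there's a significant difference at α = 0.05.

t = d̄/(s_d/√n) = -2/(8/√12) = -0.866. df = 11, critical t = ±2.201. Fail to reject H₀.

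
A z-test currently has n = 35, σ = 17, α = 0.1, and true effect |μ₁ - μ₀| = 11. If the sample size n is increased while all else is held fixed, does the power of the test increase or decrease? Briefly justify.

Power increases: a larger n shrinks the standard error σ/√n, moving the sampling distribution under H₁ further from the critical value.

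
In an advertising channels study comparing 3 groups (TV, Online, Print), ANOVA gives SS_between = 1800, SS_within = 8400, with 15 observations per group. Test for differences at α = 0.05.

df_between = 2, df_within = 42. F = MS_between/MS_within = 900.0/200.0 = 4.5. F_crit ≈ 3.22. Reject H₀. At least one mean differs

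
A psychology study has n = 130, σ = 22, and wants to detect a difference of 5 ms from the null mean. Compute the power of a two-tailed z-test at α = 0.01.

SE = σ/√n = 22/√130 = 1.93. Non-centrality λ = d/SE = 5/1.93 = 2.591. Power ≈ Φ(λ - z_{α/2}) = Φ(2.591 - 2.576) = Φ(0.015) = 0.506.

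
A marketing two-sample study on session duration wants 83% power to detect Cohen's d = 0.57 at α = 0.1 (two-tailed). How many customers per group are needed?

z_{α/2} = 1.645, z_β = Φ⁻¹(0.83) = 0.954. For medium effect (d = 0.57): n per group = 2(z_{α/2} + z_β)²/d² = 2(1.645 + 0.954)²/0.57² = 41.6 → 42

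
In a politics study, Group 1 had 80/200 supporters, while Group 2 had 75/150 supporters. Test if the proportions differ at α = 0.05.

p̂₁ = 0.4, p̂₂ = 0.5, pooled p̂ = 0.443. z = -1.864. Critical: ±1.96. Fail to reject H₀.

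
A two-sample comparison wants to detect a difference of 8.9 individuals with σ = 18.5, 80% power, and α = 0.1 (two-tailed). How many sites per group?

n per group = 2(z_α/2 + z_β)²σ²/d² = 2×(1.645 + 0.84)²×18.5²/8.9² = 53.4 → n = 54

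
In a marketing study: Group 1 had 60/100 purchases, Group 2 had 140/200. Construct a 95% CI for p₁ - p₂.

p̂₁ = 0.6, p̂₂ = 0.7. Difference = -0.1. CI = (-0.215, 0.015)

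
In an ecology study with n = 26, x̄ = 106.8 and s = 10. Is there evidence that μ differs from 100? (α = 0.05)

t = (x̄ - μ₀)/(s/√n) = (106.8 - 100)/(10/√26) = 3.467. df = 25, critical t = ±2.06. Reject H₀.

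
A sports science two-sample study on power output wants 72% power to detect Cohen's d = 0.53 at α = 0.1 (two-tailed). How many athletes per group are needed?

z_{α/2} = 1.645, z_β = Φ⁻¹(0.72) = 0.583. For medium effect (d = 0.53): n per group = 2(z_{α/2} + z_β)²/d² = 2(1.645 + 0.583)²/0.53² = 35.3 → 36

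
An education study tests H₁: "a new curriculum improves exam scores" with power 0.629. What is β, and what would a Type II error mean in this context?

β = 1 - power = 1 - 0.629 = 0.371. A Type II error is failing to reject H₀ when H₀ is false (false negative) — here, failing to conclude that a new curriculum improves exam scores when in fact it is true. Consequence: keeping the old curriculum when the new one would have helped students.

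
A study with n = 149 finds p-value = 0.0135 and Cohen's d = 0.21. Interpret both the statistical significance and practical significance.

Statistically significant (p = 0.0135 < 0.05). Cohen's d = 0.21 indicates a small effect size. Both statistical and practical significance should be considered.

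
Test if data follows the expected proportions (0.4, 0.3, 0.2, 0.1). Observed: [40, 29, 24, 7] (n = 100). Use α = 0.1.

Expected: [40.0, 30.0, 20.0, 10.0]. χ² = 1.733. df = 3, critical = 6.251. Fail to reject H₀.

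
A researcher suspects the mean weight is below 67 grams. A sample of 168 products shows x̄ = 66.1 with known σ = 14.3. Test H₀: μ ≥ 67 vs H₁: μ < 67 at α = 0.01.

z = -0.816. Critical value: -2.33. Fail to reject H₀.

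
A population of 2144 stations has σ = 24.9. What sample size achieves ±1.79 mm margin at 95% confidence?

Without FPC: n₀ = (1.96×24.9/1.79)² = 743.37. With FPC: n = n₀N/(n₀+N-1) = 552.2 → n = 553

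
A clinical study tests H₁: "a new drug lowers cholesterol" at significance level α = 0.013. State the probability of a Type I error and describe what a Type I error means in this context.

P(Type I error) = α = 0.013. A Type I error is rejecting H₀ when H₀ is actually true (false positive) — here, concluding that a new drug lowers cholesterol when in fact this is not the case. Consequence: approving an ineffective drug — patients take a useless medication and may skip effective alternatives.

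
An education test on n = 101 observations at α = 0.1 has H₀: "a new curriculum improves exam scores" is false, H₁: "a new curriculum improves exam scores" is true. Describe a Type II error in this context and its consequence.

Type II error: failing to reject H₀ when it is false — concluding that a new curriculum improves exam scores is not supported when in fact it is. Consequence: keeping the old curriculum when the new one would have helped students.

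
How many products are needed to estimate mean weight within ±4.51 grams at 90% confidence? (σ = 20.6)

n = (z*σ/E)² = (1.645×20.6/4.51)² = 56.5 → n = 57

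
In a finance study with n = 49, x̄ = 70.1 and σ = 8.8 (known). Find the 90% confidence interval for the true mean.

CI = x̄ ± z*(σ/√n) = 70.1 ± 1.645(8.8/√49) = 70.1 ± 2.07 = (68.03, 72.17)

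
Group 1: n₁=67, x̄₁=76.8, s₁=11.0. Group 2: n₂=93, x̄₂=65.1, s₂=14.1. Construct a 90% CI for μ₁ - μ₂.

Difference = 11.7. SE = √(11.0²/67 + 14.1²/93) = 1.986. CI = (8.43, 14.97)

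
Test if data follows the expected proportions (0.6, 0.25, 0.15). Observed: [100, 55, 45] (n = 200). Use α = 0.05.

Expected: [120.0, 50.0, 30.0]. χ² = 11.333. df = 2, critical = 5.991. Reject H₀.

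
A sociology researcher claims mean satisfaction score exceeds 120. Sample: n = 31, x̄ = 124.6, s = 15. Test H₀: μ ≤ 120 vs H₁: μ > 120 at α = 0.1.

t = (124.6 - 120)/(15/√31) = 1.707, df = 30. Critical t = 1.31. Reject H₀.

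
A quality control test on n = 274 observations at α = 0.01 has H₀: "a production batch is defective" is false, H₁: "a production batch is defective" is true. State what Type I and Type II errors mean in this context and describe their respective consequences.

Type I (false positive): concluding that a production batch is defective when it is not — scrapping a good batch — wasted material and cost for no reason. Type II (false negative): failing to conclude that a production batch is defective when it is — shipping a defective batch — faulty products reach customers. Which is costlier depends on domain priorities and is a judgement call rather than a statistical fact.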